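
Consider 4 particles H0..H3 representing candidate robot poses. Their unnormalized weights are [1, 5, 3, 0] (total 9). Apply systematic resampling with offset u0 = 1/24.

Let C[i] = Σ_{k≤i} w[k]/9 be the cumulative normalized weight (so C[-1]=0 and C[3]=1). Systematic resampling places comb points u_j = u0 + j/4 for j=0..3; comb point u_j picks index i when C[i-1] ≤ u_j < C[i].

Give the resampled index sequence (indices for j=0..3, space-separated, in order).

0 1 1 2

C = [1/9, 2/3, 1, 1]
j=0: u_0=1/24 ∈ [0, 1/9) → index 0
j=1: u_1=7/24 ∈ [1/9, 2/3) → index 1
j=2: u_2=13/24 ∈ [1/9, 2/3) → index 1
j=3: u_3=19/24 ∈ [2/3, 1) → index 2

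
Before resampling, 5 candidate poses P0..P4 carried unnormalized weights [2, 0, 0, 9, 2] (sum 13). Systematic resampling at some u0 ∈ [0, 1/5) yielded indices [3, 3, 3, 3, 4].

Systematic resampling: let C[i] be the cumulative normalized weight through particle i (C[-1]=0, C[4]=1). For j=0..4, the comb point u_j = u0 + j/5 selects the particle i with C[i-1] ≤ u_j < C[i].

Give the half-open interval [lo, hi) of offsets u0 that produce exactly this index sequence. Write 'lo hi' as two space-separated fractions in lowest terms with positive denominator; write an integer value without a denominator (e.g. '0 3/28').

2/13 1/5

C = [2/13, 2/13, 2/13, 11/13, 1]
j=0 picked index 3: u0 ∈ [2/13, 11/13)
j=1 picked index 3: u0 ∈ [-3/65, 42/65)
j=2 picked index 3: u0 ∈ [-16/65, 29/65)
j=3 picked index 3: u0 ∈ [-29/65, 16/65)
j=4 picked index 4: u0 ∈ [3/65, 1/5)
intersection: [2/13, 1/5)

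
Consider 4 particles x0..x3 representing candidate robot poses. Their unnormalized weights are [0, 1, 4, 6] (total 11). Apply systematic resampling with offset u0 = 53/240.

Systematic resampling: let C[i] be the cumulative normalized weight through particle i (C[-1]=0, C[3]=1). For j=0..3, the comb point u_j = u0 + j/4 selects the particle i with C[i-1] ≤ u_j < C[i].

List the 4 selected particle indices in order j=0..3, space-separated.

2 3 3 3

C = [0, 1/11, 5/11, 1]
j=0: u_0=53/240 ∈ [1/11, 5/11) → index 2
j=1: u_1=113/240 ∈ [5/11, 1) → index 3
j=2: u_2=173/240 ∈ [5/11, 1) → index 3
j=3: u_3=233/240 ∈ [5/11, 1) → index 3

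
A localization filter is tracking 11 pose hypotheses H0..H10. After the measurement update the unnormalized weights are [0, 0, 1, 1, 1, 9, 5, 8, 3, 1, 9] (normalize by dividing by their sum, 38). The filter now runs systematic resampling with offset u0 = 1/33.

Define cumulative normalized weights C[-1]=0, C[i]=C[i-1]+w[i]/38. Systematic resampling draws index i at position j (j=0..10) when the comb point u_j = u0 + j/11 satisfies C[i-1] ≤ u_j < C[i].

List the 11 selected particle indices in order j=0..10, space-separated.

C = [0, 0, 1/38, 1/19, 3/38, 6/19, 17/38, 25/38, 14/19, 29/38, 1]
j=0: u_0=1/33 ∈ [1/38, 1/19) → index 3
j=1: u_1=4/33 ∈ [3/38, 6/19) → index 5
j=2: u_2=7/33 ∈ [3/38, 6/19) → index 5
j=3: u_3=10/33 ∈ [3/38, 6/19) → index 5
j=4: u_4=13/33 ∈ [6/19, 17/38) → index 6
j=5: u_5=16/33 ∈ [17/38, 25/38) → index 7
j=6: u_6=19/33 ∈ [17/38, 25/38) → index 7
j=7: u_7=2/3 ∈ [25/38, 14/19) → index 8
j=8: u_8=25/33 ∈ [14/19, 29/38) → index 9
j=9: u_9=28/33 ∈ [29/38, 1) → index 10
j=10: u_10=31/33 ∈ [29/38, 1) → index 10

3 5 5 5 6 7 7 8 9 10 10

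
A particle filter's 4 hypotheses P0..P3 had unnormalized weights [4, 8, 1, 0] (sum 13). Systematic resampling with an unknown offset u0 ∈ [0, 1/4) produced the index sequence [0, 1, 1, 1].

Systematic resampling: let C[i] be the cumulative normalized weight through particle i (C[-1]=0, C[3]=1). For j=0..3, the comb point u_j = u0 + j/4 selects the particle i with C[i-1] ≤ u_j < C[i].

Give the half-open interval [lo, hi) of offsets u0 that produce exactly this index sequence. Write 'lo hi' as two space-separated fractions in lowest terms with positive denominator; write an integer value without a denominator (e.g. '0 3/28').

C = [4/13, 12/13, 1, 1]
j=0 picked index 0: u0 ∈ [0, 4/13)
j=1 picked index 1: u0 ∈ [3/52, 35/52)
j=2 picked index 1: u0 ∈ [-5/26, 11/26)
j=3 picked index 1: u0 ∈ [-23/52, 9/52)
intersection: [3/52, 9/52)

3/52 9/52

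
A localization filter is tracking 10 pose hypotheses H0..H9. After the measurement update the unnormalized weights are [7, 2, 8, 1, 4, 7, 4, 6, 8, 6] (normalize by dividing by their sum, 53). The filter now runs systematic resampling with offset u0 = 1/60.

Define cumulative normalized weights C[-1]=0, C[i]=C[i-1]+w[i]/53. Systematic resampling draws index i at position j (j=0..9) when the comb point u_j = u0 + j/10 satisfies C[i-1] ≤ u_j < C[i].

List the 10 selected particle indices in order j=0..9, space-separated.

0 0 2 2 5 5 6 7 8 9

C = [7/53, 9/53, 17/53, 18/53, 22/53, 29/53, 33/53, 39/53, 47/53, 1]
j=0: u_0=1/60 ∈ [0, 7/53) → index 0
j=1: u_1=7/60 ∈ [0, 7/53) → index 0
j=2: u_2=13/60 ∈ [9/53, 17/53) → index 2
j=3: u_3=19/60 ∈ [9/53, 17/53) → index 2
j=4: u_4=5/12 ∈ [22/53, 29/53) → index 5
j=5: u_5=31/60 ∈ [22/53, 29/53) → index 5
j=6: u_6=37/60 ∈ [29/53, 33/53) → index 6
j=7: u_7=43/60 ∈ [33/53, 39/53) → index 7
j=8: u_8=49/60 ∈ [39/53, 47/53) → index 8
j=9: u_9=11/12 ∈ [47/53, 1) → index 9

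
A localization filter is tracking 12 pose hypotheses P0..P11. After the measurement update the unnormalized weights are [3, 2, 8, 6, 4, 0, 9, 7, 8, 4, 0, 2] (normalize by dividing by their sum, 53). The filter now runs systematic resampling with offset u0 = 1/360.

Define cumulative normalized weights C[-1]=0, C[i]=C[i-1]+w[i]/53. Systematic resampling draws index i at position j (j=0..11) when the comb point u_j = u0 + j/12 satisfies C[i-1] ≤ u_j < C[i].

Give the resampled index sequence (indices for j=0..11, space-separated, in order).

0 1 2 3 3 4 6 6 7 8 8 9

C = [3/53, 5/53, 13/53, 19/53, 23/53, 23/53, 32/53, 39/53, 47/53, 51/53, 51/53, 1]
j=0: u_0=1/360 ∈ [0, 3/53) → index 0
j=1: u_1=31/360 ∈ [3/53, 5/53) → index 1
j=2: u_2=61/360 ∈ [5/53, 13/53) → index 2
j=3: u_3=91/360 ∈ [13/53, 19/53) → index 3
j=4: u_4=121/360 ∈ [13/53, 19/53) → index 3
j=5: u_5=151/360 ∈ [19/53, 23/53) → index 4
j=6: u_6=181/360 ∈ [23/53, 32/53) → index 6
j=7: u_7=211/360 ∈ [23/53, 32/53) → index 6
j=8: u_8=241/360 ∈ [32/53, 39/53) → index 7
j=9: u_9=271/360 ∈ [39/53, 47/53) → index 8
j=10: u_10=301/360 ∈ [39/53, 47/53) → index 8
j=11: u_11=331/360 ∈ [47/53, 51/53) → index 9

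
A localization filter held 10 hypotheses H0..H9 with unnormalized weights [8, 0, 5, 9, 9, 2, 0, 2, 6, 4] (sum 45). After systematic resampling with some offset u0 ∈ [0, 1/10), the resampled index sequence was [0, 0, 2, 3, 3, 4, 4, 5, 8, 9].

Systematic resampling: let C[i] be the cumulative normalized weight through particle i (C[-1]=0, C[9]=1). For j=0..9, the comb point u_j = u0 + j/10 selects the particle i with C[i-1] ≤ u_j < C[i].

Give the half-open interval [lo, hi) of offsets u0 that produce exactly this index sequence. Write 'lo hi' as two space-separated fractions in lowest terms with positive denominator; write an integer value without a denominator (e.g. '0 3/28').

1/90 1/30

C = [8/45, 8/45, 13/45, 22/45, 31/45, 11/15, 11/15, 7/9, 41/45, 1]
j=0 picked index 0: u0 ∈ [0, 8/45)
j=1 picked index 0: u0 ∈ [-1/10, 7/90)
j=2 picked index 2: u0 ∈ [-1/45, 4/45)
j=3 picked index 3: u0 ∈ [-1/90, 17/90)
j=4 picked index 3: u0 ∈ [-1/9, 4/45)
j=5 picked index 4: u0 ∈ [-1/90, 17/90)
j=6 picked index 4: u0 ∈ [-1/9, 4/45)
j=7 picked index 5: u0 ∈ [-1/90, 1/30)
j=8 picked index 8: u0 ∈ [-1/45, 1/9)
j=9 picked index 9: u0 ∈ [1/90, 1/10)
intersection: [1/90, 1/30)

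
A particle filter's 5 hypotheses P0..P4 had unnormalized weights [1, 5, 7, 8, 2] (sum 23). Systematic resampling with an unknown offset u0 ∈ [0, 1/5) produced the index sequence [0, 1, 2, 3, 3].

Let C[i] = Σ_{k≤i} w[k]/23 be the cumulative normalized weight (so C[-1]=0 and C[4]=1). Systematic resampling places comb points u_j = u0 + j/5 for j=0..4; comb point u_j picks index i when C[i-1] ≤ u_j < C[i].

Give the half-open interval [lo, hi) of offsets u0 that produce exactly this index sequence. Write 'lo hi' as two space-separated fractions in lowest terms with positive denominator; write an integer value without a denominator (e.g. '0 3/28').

0 1/23

C = [1/23, 6/23, 13/23, 21/23, 1]
j=0 picked index 0: u0 ∈ [0, 1/23)
j=1 picked index 1: u0 ∈ [-18/115, 7/115)
j=2 picked index 2: u0 ∈ [-16/115, 19/115)
j=3 picked index 3: u0 ∈ [-4/115, 36/115)
j=4 picked index 3: u0 ∈ [-27/115, 13/115)
intersection: [0, 1/23)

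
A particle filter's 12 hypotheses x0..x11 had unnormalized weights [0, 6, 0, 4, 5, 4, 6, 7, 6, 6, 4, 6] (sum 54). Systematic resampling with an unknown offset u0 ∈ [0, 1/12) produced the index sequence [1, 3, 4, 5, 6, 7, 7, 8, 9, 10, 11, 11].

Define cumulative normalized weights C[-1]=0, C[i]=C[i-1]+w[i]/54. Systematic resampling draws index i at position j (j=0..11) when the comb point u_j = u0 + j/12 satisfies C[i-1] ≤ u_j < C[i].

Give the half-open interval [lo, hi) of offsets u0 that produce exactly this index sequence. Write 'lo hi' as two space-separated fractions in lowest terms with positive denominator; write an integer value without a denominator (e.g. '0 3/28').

C = [0, 1/9, 1/9, 5/27, 5/18, 19/54, 25/54, 16/27, 19/27, 22/27, 8/9, 1]
j=0 picked index 1: u0 ∈ [0, 1/9)
j=1 picked index 3: u0 ∈ [1/36, 11/108)
j=2 picked index 4: u0 ∈ [1/54, 1/9)
j=3 picked index 5: u0 ∈ [1/36, 11/108)
j=4 picked index 6: u0 ∈ [1/54, 7/54)
j=5 picked index 7: u0 ∈ [5/108, 19/108)
j=6 picked index 7: u0 ∈ [-1/27, 5/54)
j=7 picked index 8: u0 ∈ [1/108, 13/108)
j=8 picked index 9: u0 ∈ [1/27, 4/27)
j=9 picked index 10: u0 ∈ [7/108, 5/36)
j=10 picked index 11: u0 ∈ [1/18, 1/6)
j=11 picked index 11: u0 ∈ [-1/36, 1/12)
intersection: [7/108, 1/12)

7/108 1/12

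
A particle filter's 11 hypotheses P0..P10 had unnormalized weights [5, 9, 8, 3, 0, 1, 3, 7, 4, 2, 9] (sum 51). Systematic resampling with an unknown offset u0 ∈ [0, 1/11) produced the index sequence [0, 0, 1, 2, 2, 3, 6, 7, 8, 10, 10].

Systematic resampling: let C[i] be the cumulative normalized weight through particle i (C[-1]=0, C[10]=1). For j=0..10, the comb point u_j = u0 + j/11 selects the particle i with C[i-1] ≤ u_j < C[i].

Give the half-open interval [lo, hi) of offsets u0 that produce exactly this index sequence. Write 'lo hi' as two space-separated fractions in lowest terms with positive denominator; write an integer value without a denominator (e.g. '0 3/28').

C = [5/51, 14/51, 22/51, 25/51, 25/51, 26/51, 29/51, 12/17, 40/51, 14/17, 1]
j=0 picked index 0: u0 ∈ [0, 5/51)
j=1 picked index 0: u0 ∈ [-1/11, 4/561)
j=2 picked index 1: u0 ∈ [-47/561, 52/561)
j=3 picked index 2: u0 ∈ [1/561, 89/561)
j=4 picked index 2: u0 ∈ [-50/561, 38/561)
j=5 picked index 3: u0 ∈ [-13/561, 20/561)
j=6 picked index 6: u0 ∈ [-20/561, 13/561)
j=7 picked index 7: u0 ∈ [-38/561, 13/187)
j=8 picked index 8: u0 ∈ [-4/187, 32/561)
j=9 picked index 10: u0 ∈ [1/187, 2/11)
j=10 picked index 10: u0 ∈ [-16/187, 1/11)
intersection: [1/187, 4/561)

1/187 4/561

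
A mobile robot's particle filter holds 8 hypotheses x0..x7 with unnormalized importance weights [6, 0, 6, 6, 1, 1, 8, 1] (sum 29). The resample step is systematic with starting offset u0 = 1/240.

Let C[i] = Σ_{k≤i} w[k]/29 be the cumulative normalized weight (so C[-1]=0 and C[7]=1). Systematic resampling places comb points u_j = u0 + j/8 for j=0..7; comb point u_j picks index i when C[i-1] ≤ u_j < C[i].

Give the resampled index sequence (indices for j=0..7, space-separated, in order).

0 0 2 2 3 4 6 6

C = [6/29, 6/29, 12/29, 18/29, 19/29, 20/29, 28/29, 1]
j=0: u_0=1/240 ∈ [0, 6/29) → index 0
j=1: u_1=31/240 ∈ [0, 6/29) → index 0
j=2: u_2=61/240 ∈ [6/29, 12/29) → index 2
j=3: u_3=91/240 ∈ [6/29, 12/29) → index 2
j=4: u_4=121/240 ∈ [12/29, 18/29) → index 3
j=5: u_5=151/240 ∈ [18/29, 19/29) → index 4
j=6: u_6=181/240 ∈ [20/29, 28/29) → index 6
j=7: u_7=211/240 ∈ [20/29, 28/29) → index 6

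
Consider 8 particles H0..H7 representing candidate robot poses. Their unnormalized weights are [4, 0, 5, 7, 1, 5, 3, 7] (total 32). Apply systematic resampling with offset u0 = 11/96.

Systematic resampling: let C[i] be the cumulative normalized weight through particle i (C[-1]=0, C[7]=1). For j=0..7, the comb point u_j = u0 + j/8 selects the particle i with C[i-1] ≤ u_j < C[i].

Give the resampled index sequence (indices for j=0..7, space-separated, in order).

0 2 3 3 5 6 7 7

C = [1/8, 1/8, 9/32, 1/2, 17/32, 11/16, 25/32, 1]
j=0: u_0=11/96 ∈ [0, 1/8) → index 0
j=1: u_1=23/96 ∈ [1/8, 9/32) → index 2
j=2: u_2=35/96 ∈ [9/32, 1/2) → index 3
j=3: u_3=47/96 ∈ [9/32, 1/2) → index 3
j=4: u_4=59/96 ∈ [17/32, 11/16) → index 5
j=5: u_5=71/96 ∈ [11/16, 25/32) → index 6
j=6: u_6=83/96 ∈ [25/32, 1) → index 7
j=7: u_7=95/96 ∈ [25/32, 1) → index 7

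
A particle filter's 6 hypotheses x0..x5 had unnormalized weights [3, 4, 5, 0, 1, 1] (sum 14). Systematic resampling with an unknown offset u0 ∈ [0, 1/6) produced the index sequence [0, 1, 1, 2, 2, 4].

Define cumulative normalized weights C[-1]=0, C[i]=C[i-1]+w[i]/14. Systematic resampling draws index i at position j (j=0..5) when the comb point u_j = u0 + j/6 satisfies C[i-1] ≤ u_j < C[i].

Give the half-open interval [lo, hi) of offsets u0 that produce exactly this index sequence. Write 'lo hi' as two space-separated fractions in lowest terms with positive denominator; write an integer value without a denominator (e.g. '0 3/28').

1/21 2/21

C = [3/14, 1/2, 6/7, 6/7, 13/14, 1]
j=0 picked index 0: u0 ∈ [0, 3/14)
j=1 picked index 1: u0 ∈ [1/21, 1/3)
j=2 picked index 1: u0 ∈ [-5/42, 1/6)
j=3 picked index 2: u0 ∈ [0, 5/14)
j=4 picked index 2: u0 ∈ [-1/6, 4/21)
j=5 picked index 4: u0 ∈ [1/42, 2/21)
intersection: [1/21, 2/21)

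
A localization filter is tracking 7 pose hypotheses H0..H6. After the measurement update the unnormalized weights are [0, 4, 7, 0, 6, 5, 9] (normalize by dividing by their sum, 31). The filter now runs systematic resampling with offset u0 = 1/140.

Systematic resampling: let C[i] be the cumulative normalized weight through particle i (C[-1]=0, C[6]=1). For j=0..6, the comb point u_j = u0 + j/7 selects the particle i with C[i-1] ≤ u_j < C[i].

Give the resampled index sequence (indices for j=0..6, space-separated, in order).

1 2 2 4 5 6 6

C = [0, 4/31, 11/31, 11/31, 17/31, 22/31, 1]
j=0: u_0=1/140 ∈ [0, 4/31) → index 1
j=1: u_1=3/20 ∈ [4/31, 11/31) → index 2
j=2: u_2=41/140 ∈ [4/31, 11/31) → index 2
j=3: u_3=61/140 ∈ [11/31, 17/31) → index 4
j=4: u_4=81/140 ∈ [17/31, 22/31) → index 5
j=5: u_5=101/140 ∈ [22/31, 1) → index 6
j=6: u_6=121/140 ∈ [22/31, 1) → index 6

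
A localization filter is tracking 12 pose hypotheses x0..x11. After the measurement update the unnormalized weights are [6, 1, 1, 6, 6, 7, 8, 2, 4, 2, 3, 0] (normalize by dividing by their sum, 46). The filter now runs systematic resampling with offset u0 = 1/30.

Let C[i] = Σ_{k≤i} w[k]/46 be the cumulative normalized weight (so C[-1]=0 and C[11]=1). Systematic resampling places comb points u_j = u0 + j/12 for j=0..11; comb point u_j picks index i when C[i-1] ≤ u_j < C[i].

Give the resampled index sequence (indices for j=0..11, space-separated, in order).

C = [3/23, 7/46, 4/23, 7/23, 10/23, 27/46, 35/46, 37/46, 41/46, 43/46, 1, 1]
j=0: u_0=1/30 ∈ [0, 3/23) → index 0
j=1: u_1=7/60 ∈ [0, 3/23) → index 0
j=2: u_2=1/5 ∈ [4/23, 7/23) → index 3
j=3: u_3=17/60 ∈ [4/23, 7/23) → index 3
j=4: u_4=11/30 ∈ [7/23, 10/23) → index 4
j=5: u_5=9/20 ∈ [10/23, 27/46) → index 5
j=6: u_6=8/15 ∈ [10/23, 27/46) → index 5
j=7: u_7=37/60 ∈ [27/46, 35/46) → index 6
j=8: u_8=7/10 ∈ [27/46, 35/46) → index 6
j=9: u_9=47/60 ∈ [35/46, 37/46) → index 7
j=10: u_10=13/15 ∈ [37/46, 41/46) → index 8
j=11: u_11=19/20 ∈ [43/46, 1) → index 10

0 0 3 3 4 5 5 6 6 7 8 10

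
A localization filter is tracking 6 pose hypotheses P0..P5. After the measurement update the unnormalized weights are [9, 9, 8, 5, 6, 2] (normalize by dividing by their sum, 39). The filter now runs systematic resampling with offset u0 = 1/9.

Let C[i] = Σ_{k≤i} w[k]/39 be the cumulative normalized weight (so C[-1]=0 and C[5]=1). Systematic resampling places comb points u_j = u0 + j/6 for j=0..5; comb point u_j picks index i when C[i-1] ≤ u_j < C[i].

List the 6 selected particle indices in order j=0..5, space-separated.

C = [3/13, 6/13, 2/3, 31/39, 37/39, 1]
j=0: u_0=1/9 ∈ [0, 3/13) → index 0
j=1: u_1=5/18 ∈ [3/13, 6/13) → index 1
j=2: u_2=4/9 ∈ [3/13, 6/13) → index 1
j=3: u_3=11/18 ∈ [6/13, 2/3) → index 2
j=4: u_4=7/9 ∈ [2/3, 31/39) → index 3
j=5: u_5=17/18 ∈ [31/39, 37/39) → index 4

0 1 1 2 3 4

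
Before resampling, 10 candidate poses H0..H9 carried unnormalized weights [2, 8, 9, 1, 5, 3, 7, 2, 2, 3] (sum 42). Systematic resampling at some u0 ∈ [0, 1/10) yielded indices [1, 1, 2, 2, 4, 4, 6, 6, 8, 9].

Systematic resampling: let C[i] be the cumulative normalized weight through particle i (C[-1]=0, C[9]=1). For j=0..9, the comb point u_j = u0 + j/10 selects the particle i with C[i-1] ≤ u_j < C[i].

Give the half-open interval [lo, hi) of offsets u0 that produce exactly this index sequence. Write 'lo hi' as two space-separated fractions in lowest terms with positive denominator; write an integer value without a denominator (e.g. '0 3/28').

C = [1/21, 5/21, 19/42, 10/21, 25/42, 2/3, 5/6, 37/42, 13/14, 1]
j=0 picked index 1: u0 ∈ [1/21, 5/21)
j=1 picked index 1: u0 ∈ [-11/210, 29/210)
j=2 picked index 2: u0 ∈ [4/105, 53/210)
j=3 picked index 2: u0 ∈ [-13/210, 16/105)
j=4 picked index 4: u0 ∈ [8/105, 41/210)
j=5 picked index 4: u0 ∈ [-1/42, 2/21)
j=6 picked index 6: u0 ∈ [1/15, 7/30)
j=7 picked index 6: u0 ∈ [-1/30, 2/15)
j=8 picked index 8: u0 ∈ [17/210, 9/70)
j=9 picked index 9: u0 ∈ [1/35, 1/10)
intersection: [17/210, 2/21)

17/210 2/21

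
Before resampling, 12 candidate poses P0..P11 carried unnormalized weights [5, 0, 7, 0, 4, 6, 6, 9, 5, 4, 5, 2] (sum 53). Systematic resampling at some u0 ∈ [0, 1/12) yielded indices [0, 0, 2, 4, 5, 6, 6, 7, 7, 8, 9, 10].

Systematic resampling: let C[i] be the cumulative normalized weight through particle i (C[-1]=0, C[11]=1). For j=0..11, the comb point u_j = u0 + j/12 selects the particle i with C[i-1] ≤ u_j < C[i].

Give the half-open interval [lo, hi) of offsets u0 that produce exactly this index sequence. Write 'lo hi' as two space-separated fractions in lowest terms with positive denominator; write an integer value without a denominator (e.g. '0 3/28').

0 7/636

C = [5/53, 5/53, 12/53, 12/53, 16/53, 22/53, 28/53, 37/53, 42/53, 46/53, 51/53, 1]
j=0 picked index 0: u0 ∈ [0, 5/53)
j=1 picked index 0: u0 ∈ [-1/12, 7/636)
j=2 picked index 2: u0 ∈ [-23/318, 19/318)
j=3 picked index 4: u0 ∈ [-5/212, 11/212)
j=4 picked index 5: u0 ∈ [-5/159, 13/159)
j=5 picked index 6: u0 ∈ [-1/636, 71/636)
j=6 picked index 6: u0 ∈ [-9/106, 3/106)
j=7 picked index 7: u0 ∈ [-35/636, 73/636)
j=8 picked index 7: u0 ∈ [-22/159, 5/159)
j=9 picked index 8: u0 ∈ [-11/212, 9/212)
j=10 picked index 9: u0 ∈ [-13/318, 11/318)
j=11 picked index 10: u0 ∈ [-31/636, 29/636)
intersection: [0, 7/636)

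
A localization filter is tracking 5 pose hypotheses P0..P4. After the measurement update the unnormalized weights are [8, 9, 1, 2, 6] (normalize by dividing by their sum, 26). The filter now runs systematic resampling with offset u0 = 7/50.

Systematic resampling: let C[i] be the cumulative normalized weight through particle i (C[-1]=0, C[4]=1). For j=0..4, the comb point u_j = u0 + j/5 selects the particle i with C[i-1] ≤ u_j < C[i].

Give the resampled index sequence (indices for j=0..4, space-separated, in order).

0 1 1 3 4

C = [4/13, 17/26, 9/13, 10/13, 1]
j=0: u_0=7/50 ∈ [0, 4/13) → index 0
j=1: u_1=17/50 ∈ [4/13, 17/26) → index 1
j=2: u_2=27/50 ∈ [4/13, 17/26) → index 1
j=3: u_3=37/50 ∈ [9/13, 10/13) → index 3
j=4: u_4=47/50 ∈ [10/13, 1) → index 4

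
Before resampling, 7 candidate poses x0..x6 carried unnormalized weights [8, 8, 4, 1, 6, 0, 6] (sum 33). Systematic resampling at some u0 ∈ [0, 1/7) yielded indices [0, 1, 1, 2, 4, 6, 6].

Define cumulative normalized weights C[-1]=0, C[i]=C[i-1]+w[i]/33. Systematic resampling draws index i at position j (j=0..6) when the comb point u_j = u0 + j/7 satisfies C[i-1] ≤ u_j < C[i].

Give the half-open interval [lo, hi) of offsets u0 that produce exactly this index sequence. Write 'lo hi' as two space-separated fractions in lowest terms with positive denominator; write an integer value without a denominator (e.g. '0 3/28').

C = [8/33, 16/33, 20/33, 7/11, 9/11, 9/11, 1]
j=0 picked index 0: u0 ∈ [0, 8/33)
j=1 picked index 1: u0 ∈ [23/231, 79/231)
j=2 picked index 1: u0 ∈ [-10/231, 46/231)
j=3 picked index 2: u0 ∈ [13/231, 41/231)
j=4 picked index 4: u0 ∈ [5/77, 19/77)
j=5 picked index 6: u0 ∈ [8/77, 2/7)
j=6 picked index 6: u0 ∈ [-3/77, 1/7)
intersection: [8/77, 1/7)

8/77 1/7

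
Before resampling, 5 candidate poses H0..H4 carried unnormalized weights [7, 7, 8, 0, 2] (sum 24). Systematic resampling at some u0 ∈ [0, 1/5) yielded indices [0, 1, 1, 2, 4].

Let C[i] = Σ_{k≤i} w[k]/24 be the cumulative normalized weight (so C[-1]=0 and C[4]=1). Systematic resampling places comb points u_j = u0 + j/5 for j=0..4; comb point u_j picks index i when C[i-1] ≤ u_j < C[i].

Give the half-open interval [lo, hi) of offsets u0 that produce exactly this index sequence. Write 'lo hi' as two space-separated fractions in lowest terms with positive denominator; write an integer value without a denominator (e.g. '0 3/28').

C = [7/24, 7/12, 11/12, 11/12, 1]
j=0 picked index 0: u0 ∈ [0, 7/24)
j=1 picked index 1: u0 ∈ [11/120, 23/60)
j=2 picked index 1: u0 ∈ [-13/120, 11/60)
j=3 picked index 2: u0 ∈ [-1/60, 19/60)
j=4 picked index 4: u0 ∈ [7/60, 1/5)
intersection: [7/60, 11/60)

7/60 11/60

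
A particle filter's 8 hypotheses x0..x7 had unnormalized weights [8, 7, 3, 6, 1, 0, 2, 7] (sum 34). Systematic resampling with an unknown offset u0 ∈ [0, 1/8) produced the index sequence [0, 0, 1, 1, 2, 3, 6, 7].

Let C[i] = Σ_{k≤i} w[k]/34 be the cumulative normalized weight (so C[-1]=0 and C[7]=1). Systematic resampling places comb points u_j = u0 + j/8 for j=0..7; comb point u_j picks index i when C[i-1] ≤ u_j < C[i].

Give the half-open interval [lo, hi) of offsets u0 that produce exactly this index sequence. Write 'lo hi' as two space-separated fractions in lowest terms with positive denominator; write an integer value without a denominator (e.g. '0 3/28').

C = [4/17, 15/34, 9/17, 12/17, 25/34, 25/34, 27/34, 1]
j=0 picked index 0: u0 ∈ [0, 4/17)
j=1 picked index 0: u0 ∈ [-1/8, 15/136)
j=2 picked index 1: u0 ∈ [-1/68, 13/68)
j=3 picked index 1: u0 ∈ [-19/136, 9/136)
j=4 picked index 2: u0 ∈ [-1/17, 1/34)
j=5 picked index 3: u0 ∈ [-13/136, 11/136)
j=6 picked index 6: u0 ∈ [-1/68, 3/68)
j=7 picked index 7: u0 ∈ [-11/136, 1/8)
intersection: [0, 1/34)

0 1/34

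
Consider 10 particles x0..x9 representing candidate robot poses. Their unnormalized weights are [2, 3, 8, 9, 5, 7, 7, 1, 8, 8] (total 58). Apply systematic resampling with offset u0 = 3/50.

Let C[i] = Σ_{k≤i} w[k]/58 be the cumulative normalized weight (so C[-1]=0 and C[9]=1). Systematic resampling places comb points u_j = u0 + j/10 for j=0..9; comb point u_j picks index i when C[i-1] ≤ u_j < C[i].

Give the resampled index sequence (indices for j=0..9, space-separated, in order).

1 2 3 3 4 5 6 8 8 9

C = [1/29, 5/58, 13/58, 11/29, 27/58, 17/29, 41/58, 21/29, 25/29, 1]
j=0: u_0=3/50 ∈ [1/29, 5/58) → index 1
j=1: u_1=4/25 ∈ [5/58, 13/58) → index 2
j=2: u_2=13/50 ∈ [13/58, 11/29) → index 3
j=3: u_3=9/25 ∈ [13/58, 11/29) → index 3
j=4: u_4=23/50 ∈ [11/29, 27/58) → index 4
j=5: u_5=14/25 ∈ [27/58, 17/29) → index 5
j=6: u_6=33/50 ∈ [17/29, 41/58) → index 6
j=7: u_7=19/25 ∈ [21/29, 25/29) → index 8
j=8: u_8=43/50 ∈ [21/29, 25/29) → index 8
j=9: u_9=24/25 ∈ [25/29, 1) → index 9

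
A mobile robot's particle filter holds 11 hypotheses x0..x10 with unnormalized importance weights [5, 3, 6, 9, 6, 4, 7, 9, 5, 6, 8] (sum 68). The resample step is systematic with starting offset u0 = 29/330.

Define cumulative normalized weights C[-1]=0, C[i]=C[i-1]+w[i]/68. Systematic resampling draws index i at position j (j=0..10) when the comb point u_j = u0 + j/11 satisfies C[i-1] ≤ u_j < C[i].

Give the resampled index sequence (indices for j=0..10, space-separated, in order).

C = [5/68, 2/17, 7/34, 23/68, 29/68, 33/68, 10/17, 49/68, 27/34, 15/17, 1]
j=0: u_0=29/330 ∈ [5/68, 2/17) → index 1
j=1: u_1=59/330 ∈ [2/17, 7/34) → index 2
j=2: u_2=89/330 ∈ [7/34, 23/68) → index 3
j=3: u_3=119/330 ∈ [23/68, 29/68) → index 4
j=4: u_4=149/330 ∈ [29/68, 33/68) → index 5
j=5: u_5=179/330 ∈ [33/68, 10/17) → index 6
j=6: u_6=19/30 ∈ [10/17, 49/68) → index 7
j=7: u_7=239/330 ∈ [49/68, 27/34) → index 8
j=8: u_8=269/330 ∈ [27/34, 15/17) → index 9
j=9: u_9=299/330 ∈ [15/17, 1) → index 10
j=10: u_10=329/330 ∈ [15/17, 1) → index 10

1 2 3 4 5 6 7 8 9 10 10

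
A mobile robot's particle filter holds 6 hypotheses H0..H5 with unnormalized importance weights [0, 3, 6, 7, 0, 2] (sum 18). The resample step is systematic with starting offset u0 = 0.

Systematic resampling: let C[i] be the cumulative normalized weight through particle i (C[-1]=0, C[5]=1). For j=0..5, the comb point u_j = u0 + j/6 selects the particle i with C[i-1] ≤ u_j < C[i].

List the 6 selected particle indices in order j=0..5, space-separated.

C = [0, 1/6, 1/2, 8/9, 8/9, 1]
j=0: u_0=0 ∈ [0, 1/6) → index 1
j=1: u_1=1/6 ∈ [1/6, 1/2) → index 2
j=2: u_2=1/3 ∈ [1/6, 1/2) → index 2
j=3: u_3=1/2 ∈ [1/2, 8/9) → index 3
j=4: u_4=2/3 ∈ [1/2, 8/9) → index 3
j=5: u_5=5/6 ∈ [1/2, 8/9) → index 3

1 2 2 3 3 3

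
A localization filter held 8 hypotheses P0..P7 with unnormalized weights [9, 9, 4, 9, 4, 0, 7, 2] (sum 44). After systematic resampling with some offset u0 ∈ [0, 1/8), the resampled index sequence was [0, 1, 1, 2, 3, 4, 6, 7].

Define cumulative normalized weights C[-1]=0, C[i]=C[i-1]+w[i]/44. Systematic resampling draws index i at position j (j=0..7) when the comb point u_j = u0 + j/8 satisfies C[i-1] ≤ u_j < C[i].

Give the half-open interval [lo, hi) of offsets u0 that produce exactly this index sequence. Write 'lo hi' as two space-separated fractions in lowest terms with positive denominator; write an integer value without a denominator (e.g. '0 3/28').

7/88 1/8

C = [9/44, 9/22, 1/2, 31/44, 35/44, 35/44, 21/22, 1]
j=0 picked index 0: u0 ∈ [0, 9/44)
j=1 picked index 1: u0 ∈ [7/88, 25/88)
j=2 picked index 1: u0 ∈ [-1/22, 7/44)
j=3 picked index 2: u0 ∈ [3/88, 1/8)
j=4 picked index 3: u0 ∈ [0, 9/44)
j=5 picked index 4: u0 ∈ [7/88, 15/88)
j=6 picked index 6: u0 ∈ [1/22, 9/44)
j=7 picked index 7: u0 ∈ [7/88, 1/8)
intersection: [7/88, 1/8)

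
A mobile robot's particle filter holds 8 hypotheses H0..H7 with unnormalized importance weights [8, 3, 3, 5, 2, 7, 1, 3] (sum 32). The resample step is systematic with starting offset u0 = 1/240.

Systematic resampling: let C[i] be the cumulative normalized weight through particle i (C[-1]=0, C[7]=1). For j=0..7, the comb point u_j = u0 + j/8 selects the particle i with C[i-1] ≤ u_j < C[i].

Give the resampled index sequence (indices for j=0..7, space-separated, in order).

C = [1/4, 11/32, 7/16, 19/32, 21/32, 7/8, 29/32, 1]
j=0: u_0=1/240 ∈ [0, 1/4) → index 0
j=1: u_1=31/240 ∈ [0, 1/4) → index 0
j=2: u_2=61/240 ∈ [1/4, 11/32) → index 1
j=3: u_3=91/240 ∈ [11/32, 7/16) → index 2
j=4: u_4=121/240 ∈ [7/16, 19/32) → index 3
j=5: u_5=151/240 ∈ [19/32, 21/32) → index 4
j=6: u_6=181/240 ∈ [21/32, 7/8) → index 5
j=7: u_7=211/240 ∈ [7/8, 29/32) → index 6

0 0 1 2 3 4 5 6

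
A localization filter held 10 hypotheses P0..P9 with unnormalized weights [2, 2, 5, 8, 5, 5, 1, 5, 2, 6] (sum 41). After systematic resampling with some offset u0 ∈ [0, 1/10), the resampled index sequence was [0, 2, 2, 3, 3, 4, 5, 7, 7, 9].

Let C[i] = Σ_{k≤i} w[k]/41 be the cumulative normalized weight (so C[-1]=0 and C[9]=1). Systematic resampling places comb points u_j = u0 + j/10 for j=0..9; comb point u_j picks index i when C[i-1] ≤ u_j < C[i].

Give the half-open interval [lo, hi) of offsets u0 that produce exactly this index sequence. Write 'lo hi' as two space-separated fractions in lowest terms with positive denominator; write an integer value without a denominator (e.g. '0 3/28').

C = [2/41, 4/41, 9/41, 17/41, 22/41, 27/41, 28/41, 33/41, 35/41, 1]
j=0 picked index 0: u0 ∈ [0, 2/41)
j=1 picked index 2: u0 ∈ [-1/410, 49/410)
j=2 picked index 2: u0 ∈ [-21/205, 4/205)
j=3 picked index 3: u0 ∈ [-33/410, 47/410)
j=4 picked index 3: u0 ∈ [-37/205, 3/205)
j=5 picked index 4: u0 ∈ [-7/82, 3/82)
j=6 picked index 5: u0 ∈ [-13/205, 12/205)
j=7 picked index 7: u0 ∈ [-7/410, 43/410)
j=8 picked index 7: u0 ∈ [-24/205, 1/205)
j=9 picked index 9: u0 ∈ [-19/410, 1/10)
intersection: [0, 1/205)

0 1/205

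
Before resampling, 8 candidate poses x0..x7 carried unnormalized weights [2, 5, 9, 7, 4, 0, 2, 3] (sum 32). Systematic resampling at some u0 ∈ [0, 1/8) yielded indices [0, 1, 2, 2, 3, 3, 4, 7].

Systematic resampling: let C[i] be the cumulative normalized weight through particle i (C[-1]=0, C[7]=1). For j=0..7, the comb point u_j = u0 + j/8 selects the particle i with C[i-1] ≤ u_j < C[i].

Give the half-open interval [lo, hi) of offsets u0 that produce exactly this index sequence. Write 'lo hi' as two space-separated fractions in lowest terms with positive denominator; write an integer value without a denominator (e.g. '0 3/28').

1/32 1/16

C = [1/16, 7/32, 1/2, 23/32, 27/32, 27/32, 29/32, 1]
j=0 picked index 0: u0 ∈ [0, 1/16)
j=1 picked index 1: u0 ∈ [-1/16, 3/32)
j=2 picked index 2: u0 ∈ [-1/32, 1/4)
j=3 picked index 2: u0 ∈ [-5/32, 1/8)
j=4 picked index 3: u0 ∈ [0, 7/32)
j=5 picked index 3: u0 ∈ [-1/8, 3/32)
j=6 picked index 4: u0 ∈ [-1/32, 3/32)
j=7 picked index 7: u0 ∈ [1/32, 1/8)
intersection: [1/32, 1/16)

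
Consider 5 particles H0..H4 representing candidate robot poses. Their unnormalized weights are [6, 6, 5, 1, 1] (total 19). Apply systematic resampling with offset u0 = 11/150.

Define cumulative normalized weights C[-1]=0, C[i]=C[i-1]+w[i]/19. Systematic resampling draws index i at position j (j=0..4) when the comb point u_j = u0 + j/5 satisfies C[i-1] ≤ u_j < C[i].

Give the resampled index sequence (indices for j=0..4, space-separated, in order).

C = [6/19, 12/19, 17/19, 18/19, 1]
j=0: u_0=11/150 ∈ [0, 6/19) → index 0
j=1: u_1=41/150 ∈ [0, 6/19) → index 0
j=2: u_2=71/150 ∈ [6/19, 12/19) → index 1
j=3: u_3=101/150 ∈ [12/19, 17/19) → index 2
j=4: u_4=131/150 ∈ [12/19, 17/19) → index 2

0 0 1 2 2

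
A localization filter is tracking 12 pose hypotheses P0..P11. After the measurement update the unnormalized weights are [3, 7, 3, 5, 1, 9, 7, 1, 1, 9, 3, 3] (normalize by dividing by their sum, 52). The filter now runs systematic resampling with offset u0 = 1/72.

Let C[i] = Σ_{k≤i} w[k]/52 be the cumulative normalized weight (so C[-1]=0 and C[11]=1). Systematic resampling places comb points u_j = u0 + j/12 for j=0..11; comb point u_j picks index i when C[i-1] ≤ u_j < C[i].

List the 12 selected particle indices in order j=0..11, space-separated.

0 1 1 3 4 5 5 6 7 9 9 10

C = [3/52, 5/26, 1/4, 9/26, 19/52, 7/13, 35/52, 9/13, 37/52, 23/26, 49/52, 1]
j=0: u_0=1/72 ∈ [0, 3/52) → index 0
j=1: u_1=7/72 ∈ [3/52, 5/26) → index 1
j=2: u_2=13/72 ∈ [3/52, 5/26) → index 1
j=3: u_3=19/72 ∈ [1/4, 9/26) → index 3
j=4: u_4=25/72 ∈ [9/26, 19/52) → index 4
j=5: u_5=31/72 ∈ [19/52, 7/13) → index 5
j=6: u_6=37/72 ∈ [19/52, 7/13) → index 5
j=7: u_7=43/72 ∈ [7/13, 35/52) → index 6
j=8: u_8=49/72 ∈ [35/52, 9/13) → index 7
j=9: u_9=55/72 ∈ [37/52, 23/26) → index 9
j=10: u_10=61/72 ∈ [37/52, 23/26) → index 9
j=11: u_11=67/72 ∈ [23/26, 49/52) → index 10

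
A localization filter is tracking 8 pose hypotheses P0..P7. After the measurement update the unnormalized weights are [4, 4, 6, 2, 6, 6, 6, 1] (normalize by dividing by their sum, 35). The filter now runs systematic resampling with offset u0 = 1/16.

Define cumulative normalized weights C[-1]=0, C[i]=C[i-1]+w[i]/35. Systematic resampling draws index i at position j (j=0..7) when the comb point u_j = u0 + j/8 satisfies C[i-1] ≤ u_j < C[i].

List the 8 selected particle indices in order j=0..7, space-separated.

C = [4/35, 8/35, 2/5, 16/35, 22/35, 4/5, 34/35, 1]
j=0: u_0=1/16 ∈ [0, 4/35) → index 0
j=1: u_1=3/16 ∈ [4/35, 8/35) → index 1
j=2: u_2=5/16 ∈ [8/35, 2/5) → index 2
j=3: u_3=7/16 ∈ [2/5, 16/35) → index 3
j=4: u_4=9/16 ∈ [16/35, 22/35) → index 4
j=5: u_5=11/16 ∈ [22/35, 4/5) → index 5
j=6: u_6=13/16 ∈ [4/5, 34/35) → index 6
j=7: u_7=15/16 ∈ [4/5, 34/35) → index 6

0 1 2 3 4 5 6 6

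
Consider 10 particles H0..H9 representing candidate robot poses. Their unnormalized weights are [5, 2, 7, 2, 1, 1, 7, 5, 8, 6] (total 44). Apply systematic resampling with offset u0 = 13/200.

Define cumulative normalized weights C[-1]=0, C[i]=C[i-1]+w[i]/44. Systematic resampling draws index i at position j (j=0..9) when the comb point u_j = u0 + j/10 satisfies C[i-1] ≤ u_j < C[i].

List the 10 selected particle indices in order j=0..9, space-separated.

0 2 2 4 6 6 7 8 9 9

C = [5/44, 7/44, 7/22, 4/11, 17/44, 9/22, 25/44, 15/22, 19/22, 1]
j=0: u_0=13/200 ∈ [0, 5/44) → index 0
j=1: u_1=33/200 ∈ [7/44, 7/22) → index 2
j=2: u_2=53/200 ∈ [7/44, 7/22) → index 2
j=3: u_3=73/200 ∈ [4/11, 17/44) → index 4
j=4: u_4=93/200 ∈ [9/22, 25/44) → index 6
j=5: u_5=113/200 ∈ [9/22, 25/44) → index 6
j=6: u_6=133/200 ∈ [25/44, 15/22) → index 7
j=7: u_7=153/200 ∈ [15/22, 19/22) → index 8
j=8: u_8=173/200 ∈ [19/22, 1) → index 9
j=9: u_9=193/200 ∈ [19/22, 1) → index 9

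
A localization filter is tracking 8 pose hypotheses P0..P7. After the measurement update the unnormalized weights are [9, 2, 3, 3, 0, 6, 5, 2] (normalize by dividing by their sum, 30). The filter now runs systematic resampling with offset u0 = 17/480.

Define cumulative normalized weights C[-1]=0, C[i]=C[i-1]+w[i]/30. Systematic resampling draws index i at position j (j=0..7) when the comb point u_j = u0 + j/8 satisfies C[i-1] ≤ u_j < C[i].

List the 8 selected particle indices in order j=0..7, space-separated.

C = [3/10, 11/30, 7/15, 17/30, 17/30, 23/30, 14/15, 1]
j=0: u_0=17/480 ∈ [0, 3/10) → index 0
j=1: u_1=77/480 ∈ [0, 3/10) → index 0
j=2: u_2=137/480 ∈ [0, 3/10) → index 0
j=3: u_3=197/480 ∈ [11/30, 7/15) → index 2
j=4: u_4=257/480 ∈ [7/15, 17/30) → index 3
j=5: u_5=317/480 ∈ [17/30, 23/30) → index 5
j=6: u_6=377/480 ∈ [23/30, 14/15) → index 6
j=7: u_7=437/480 ∈ [23/30, 14/15) → index 6

0 0 0 2 3 5 6 6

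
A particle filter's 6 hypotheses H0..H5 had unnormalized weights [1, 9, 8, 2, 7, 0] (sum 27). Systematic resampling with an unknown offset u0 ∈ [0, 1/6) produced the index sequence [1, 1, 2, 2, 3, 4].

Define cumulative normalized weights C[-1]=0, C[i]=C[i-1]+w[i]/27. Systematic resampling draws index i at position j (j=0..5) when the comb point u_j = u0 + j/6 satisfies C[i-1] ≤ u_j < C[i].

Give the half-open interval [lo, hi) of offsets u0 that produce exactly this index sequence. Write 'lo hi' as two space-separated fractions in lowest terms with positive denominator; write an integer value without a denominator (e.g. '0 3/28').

1/27 2/27

C = [1/27, 10/27, 2/3, 20/27, 1, 1]
j=0 picked index 1: u0 ∈ [1/27, 10/27)
j=1 picked index 1: u0 ∈ [-7/54, 11/54)
j=2 picked index 2: u0 ∈ [1/27, 1/3)
j=3 picked index 2: u0 ∈ [-7/54, 1/6)
j=4 picked index 3: u0 ∈ [0, 2/27)
j=5 picked index 4: u0 ∈ [-5/54, 1/6)
intersection: [1/27, 2/27)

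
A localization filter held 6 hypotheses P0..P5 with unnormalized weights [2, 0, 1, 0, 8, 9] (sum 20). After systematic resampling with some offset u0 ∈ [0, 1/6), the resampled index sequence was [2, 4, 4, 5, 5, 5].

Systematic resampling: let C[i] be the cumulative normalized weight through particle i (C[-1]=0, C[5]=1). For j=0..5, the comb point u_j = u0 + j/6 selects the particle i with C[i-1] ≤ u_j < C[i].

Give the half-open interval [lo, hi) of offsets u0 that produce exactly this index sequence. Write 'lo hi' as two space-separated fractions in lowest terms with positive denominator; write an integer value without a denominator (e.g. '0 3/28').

C = [1/10, 1/10, 3/20, 3/20, 11/20, 1]
j=0 picked index 2: u0 ∈ [1/10, 3/20)
j=1 picked index 4: u0 ∈ [-1/60, 23/60)
j=2 picked index 4: u0 ∈ [-11/60, 13/60)
j=3 picked index 5: u0 ∈ [1/20, 1/2)
j=4 picked index 5: u0 ∈ [-7/60, 1/3)
j=5 picked index 5: u0 ∈ [-17/60, 1/6)
intersection: [1/10, 3/20)

1/10 3/20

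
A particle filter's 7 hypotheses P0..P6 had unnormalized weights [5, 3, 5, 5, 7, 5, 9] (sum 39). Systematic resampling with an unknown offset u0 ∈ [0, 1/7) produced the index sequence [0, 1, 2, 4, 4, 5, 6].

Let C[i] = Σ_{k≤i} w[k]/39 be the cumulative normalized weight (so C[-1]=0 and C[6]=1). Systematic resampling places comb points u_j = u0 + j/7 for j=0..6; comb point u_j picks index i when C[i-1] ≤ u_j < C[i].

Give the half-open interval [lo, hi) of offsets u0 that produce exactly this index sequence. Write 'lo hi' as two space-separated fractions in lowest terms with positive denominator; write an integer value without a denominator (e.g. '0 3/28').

C = [5/39, 8/39, 1/3, 6/13, 25/39, 10/13, 1]
j=0 picked index 0: u0 ∈ [0, 5/39)
j=1 picked index 1: u0 ∈ [-4/273, 17/273)
j=2 picked index 2: u0 ∈ [-22/273, 1/21)
j=3 picked index 4: u0 ∈ [3/91, 58/273)
j=4 picked index 4: u0 ∈ [-10/91, 19/273)
j=5 picked index 5: u0 ∈ [-20/273, 5/91)
j=6 picked index 6: u0 ∈ [-8/91, 1/7)
intersection: [3/91, 1/21)

3/91 1/21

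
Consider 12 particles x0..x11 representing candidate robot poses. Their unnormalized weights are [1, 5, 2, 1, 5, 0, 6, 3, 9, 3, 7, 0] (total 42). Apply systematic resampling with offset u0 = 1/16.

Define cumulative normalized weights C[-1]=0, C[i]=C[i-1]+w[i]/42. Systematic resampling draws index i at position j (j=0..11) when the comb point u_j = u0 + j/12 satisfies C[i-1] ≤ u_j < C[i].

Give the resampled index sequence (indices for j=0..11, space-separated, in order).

1 2 4 4 6 7 8 8 8 9 10 10

C = [1/42, 1/7, 4/21, 3/14, 1/3, 1/3, 10/21, 23/42, 16/21, 5/6, 1, 1]
j=0: u_0=1/16 ∈ [1/42, 1/7) → index 1
j=1: u_1=7/48 ∈ [1/7, 4/21) → index 2
j=2: u_2=11/48 ∈ [3/14, 1/3) → index 4
j=3: u_3=5/16 ∈ [3/14, 1/3) → index 4
j=4: u_4=19/48 ∈ [1/3, 10/21) → index 6
j=5: u_5=23/48 ∈ [10/21, 23/42) → index 7
j=6: u_6=9/16 ∈ [23/42, 16/21) → index 8
j=7: u_7=31/48 ∈ [23/42, 16/21) → index 8
j=8: u_8=35/48 ∈ [23/42, 16/21) → index 8
j=9: u_9=13/16 ∈ [16/21, 5/6) → index 9
j=10: u_10=43/48 ∈ [5/6, 1) → index 10
j=11: u_11=47/48 ∈ [5/6, 1) → index 10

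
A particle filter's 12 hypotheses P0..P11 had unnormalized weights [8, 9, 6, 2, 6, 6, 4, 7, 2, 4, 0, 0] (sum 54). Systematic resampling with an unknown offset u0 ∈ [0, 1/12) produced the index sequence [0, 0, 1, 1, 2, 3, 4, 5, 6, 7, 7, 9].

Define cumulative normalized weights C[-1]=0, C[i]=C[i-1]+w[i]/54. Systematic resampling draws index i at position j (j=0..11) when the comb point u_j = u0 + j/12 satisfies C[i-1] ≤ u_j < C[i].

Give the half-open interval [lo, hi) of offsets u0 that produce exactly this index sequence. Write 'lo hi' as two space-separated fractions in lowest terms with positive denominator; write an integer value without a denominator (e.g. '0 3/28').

1/54 5/108

C = [4/27, 17/54, 23/54, 25/54, 31/54, 37/54, 41/54, 8/9, 25/27, 1, 1, 1]
j=0 picked index 0: u0 ∈ [0, 4/27)
j=1 picked index 0: u0 ∈ [-1/12, 7/108)
j=2 picked index 1: u0 ∈ [-1/54, 4/27)
j=3 picked index 1: u0 ∈ [-11/108, 7/108)
j=4 picked index 2: u0 ∈ [-1/54, 5/54)
j=5 picked index 3: u0 ∈ [1/108, 5/108)
j=6 picked index 4: u0 ∈ [-1/27, 2/27)
j=7 picked index 5: u0 ∈ [-1/108, 11/108)
j=8 picked index 6: u0 ∈ [1/54, 5/54)
j=9 picked index 7: u0 ∈ [1/108, 5/36)
j=10 picked index 7: u0 ∈ [-2/27, 1/18)
j=11 picked index 9: u0 ∈ [1/108, 1/12)
intersection: [1/54, 5/108)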